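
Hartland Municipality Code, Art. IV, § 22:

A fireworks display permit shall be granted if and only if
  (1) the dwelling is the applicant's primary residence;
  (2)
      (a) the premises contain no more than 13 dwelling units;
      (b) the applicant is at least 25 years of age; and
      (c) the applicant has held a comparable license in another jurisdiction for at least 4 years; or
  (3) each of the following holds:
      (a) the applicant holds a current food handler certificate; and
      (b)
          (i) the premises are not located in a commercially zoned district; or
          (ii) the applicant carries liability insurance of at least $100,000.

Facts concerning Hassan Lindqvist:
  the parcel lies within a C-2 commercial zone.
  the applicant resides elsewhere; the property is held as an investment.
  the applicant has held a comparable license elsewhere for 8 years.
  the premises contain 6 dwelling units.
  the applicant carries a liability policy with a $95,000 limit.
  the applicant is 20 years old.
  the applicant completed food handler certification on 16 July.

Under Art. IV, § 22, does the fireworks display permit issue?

No — denied.

(1) primary residence — not satisfied.
(a) ≤ 13 units — met.
(b) age ≥ 25 — not met.
(c) prior license ≥ 4 yr — holds.
So (2) is not satisfied (T AND F AND T).
(a) food handler cert. — met.
(i) not (commercially zoned) — fails.
(ii) insurance ≥ $100,000 — not satisfied.
(b) = F OR F = false.
(3): T AND F → false.
Overall: F OR F OR F → false.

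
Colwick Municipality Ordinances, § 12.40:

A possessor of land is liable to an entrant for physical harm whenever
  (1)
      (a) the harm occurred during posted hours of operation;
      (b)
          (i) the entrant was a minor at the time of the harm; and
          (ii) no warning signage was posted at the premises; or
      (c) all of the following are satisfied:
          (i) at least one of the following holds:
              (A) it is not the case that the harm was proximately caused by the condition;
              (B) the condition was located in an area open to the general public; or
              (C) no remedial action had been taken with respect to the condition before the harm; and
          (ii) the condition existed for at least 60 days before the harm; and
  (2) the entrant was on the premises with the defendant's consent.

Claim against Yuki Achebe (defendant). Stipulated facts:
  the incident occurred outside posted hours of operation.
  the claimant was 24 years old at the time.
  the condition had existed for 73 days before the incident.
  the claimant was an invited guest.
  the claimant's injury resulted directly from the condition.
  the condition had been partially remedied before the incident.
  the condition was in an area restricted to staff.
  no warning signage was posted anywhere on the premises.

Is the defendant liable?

(a) during posted hours — fails.
(i) entrant a minor — not met.
(ii) no signage posted — met.
(b) = F AND T = false.
(A) not (proximate cause) — fails.
(B) public area — not satisfied.
(C) no remedial action — fails.
(i): F OR F OR F → false.
(ii) condition ≥60 days old — satisfied.
(c): F AND T → false.
So (1) is not satisfied (F OR F OR F).
(2) consent to enter — met.
Overall = F AND T = false.

No — not liable.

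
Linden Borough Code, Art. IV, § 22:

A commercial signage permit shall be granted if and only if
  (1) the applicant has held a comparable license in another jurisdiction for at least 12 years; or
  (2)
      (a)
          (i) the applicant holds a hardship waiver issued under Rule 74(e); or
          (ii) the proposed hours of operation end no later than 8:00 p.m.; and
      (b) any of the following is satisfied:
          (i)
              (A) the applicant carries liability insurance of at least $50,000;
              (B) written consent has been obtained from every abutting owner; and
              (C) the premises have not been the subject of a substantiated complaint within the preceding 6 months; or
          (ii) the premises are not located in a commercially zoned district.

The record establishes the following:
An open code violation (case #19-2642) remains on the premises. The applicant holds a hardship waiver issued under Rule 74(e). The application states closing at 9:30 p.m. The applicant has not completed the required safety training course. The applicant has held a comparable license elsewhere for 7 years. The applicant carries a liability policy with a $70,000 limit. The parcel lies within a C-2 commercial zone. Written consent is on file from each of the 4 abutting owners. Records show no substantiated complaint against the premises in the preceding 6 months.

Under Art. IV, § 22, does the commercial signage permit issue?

Yes — granted.

(1) prior license ≥ 12 yr — not met.
(i) hardship waiver — holds.
(ii) closes by 8 p.m. — fails.
(a): T OR F → true.
(A) insurance ≥ $50,000 — met.
(B) all abutters consent — satisfied.
(C) no complaint in 6 mo. — met.
(i): T AND T AND T → true.
(ii) not (commercially zoned) — not met.
(b) = T OR F = true.
So (2) is satisfied (T AND T).
Overall: F OR T → true.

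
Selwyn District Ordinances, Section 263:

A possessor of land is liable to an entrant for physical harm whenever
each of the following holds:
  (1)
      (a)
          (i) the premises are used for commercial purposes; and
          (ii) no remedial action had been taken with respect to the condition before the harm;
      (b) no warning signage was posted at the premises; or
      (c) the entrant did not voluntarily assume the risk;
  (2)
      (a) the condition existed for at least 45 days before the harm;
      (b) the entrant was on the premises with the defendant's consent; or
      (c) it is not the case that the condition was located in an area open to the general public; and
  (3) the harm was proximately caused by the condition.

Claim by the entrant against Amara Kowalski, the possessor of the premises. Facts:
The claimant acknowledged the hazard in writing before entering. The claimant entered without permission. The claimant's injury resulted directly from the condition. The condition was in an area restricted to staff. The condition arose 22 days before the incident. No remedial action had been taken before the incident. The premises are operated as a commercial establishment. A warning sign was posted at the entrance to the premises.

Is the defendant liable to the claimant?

Yes — liable.

(i) commercial use — holds.
(ii) no remedial action — met.
So (a) is satisfied (T AND T).
(b) no signage posted — fails.
(c) no assumed risk — not met.
(1): T OR F OR F → true.
(a) condition ≥45 days old — fails.
(b) consent to enter — not satisfied.
(c) not (public area) — holds.
(2): F OR F OR T → true.
(3) proximate cause — satisfied.
Overall: T AND T AND T → true.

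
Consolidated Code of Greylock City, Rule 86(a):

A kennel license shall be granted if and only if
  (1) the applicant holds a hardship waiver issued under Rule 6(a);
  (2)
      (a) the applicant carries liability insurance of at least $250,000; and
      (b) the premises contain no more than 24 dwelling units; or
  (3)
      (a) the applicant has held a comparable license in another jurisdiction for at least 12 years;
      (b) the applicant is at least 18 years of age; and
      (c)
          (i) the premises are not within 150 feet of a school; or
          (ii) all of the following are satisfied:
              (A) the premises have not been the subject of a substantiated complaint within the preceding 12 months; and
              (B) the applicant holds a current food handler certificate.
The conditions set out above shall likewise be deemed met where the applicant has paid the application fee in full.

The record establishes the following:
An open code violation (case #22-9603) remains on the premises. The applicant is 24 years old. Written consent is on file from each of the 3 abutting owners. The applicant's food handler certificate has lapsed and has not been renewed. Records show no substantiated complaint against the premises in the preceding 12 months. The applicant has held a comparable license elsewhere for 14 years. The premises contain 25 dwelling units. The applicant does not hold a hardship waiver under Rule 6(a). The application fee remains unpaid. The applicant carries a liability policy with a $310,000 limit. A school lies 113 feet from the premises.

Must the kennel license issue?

(1) hardship waiver — fails.
(a) insurance ≥ $250,000 — met.
(b) ≤ 24 units — fails.
(2) = T AND F = false.
(a) prior license ≥ 12 yr — satisfied.
(b) age ≥ 18 — met.
(i) ≥150 ft from school — not satisfied.
(A) no complaint in 12 mo. — satisfied.
(B) food handler cert. — not met.
(ii) = T AND F = false.
(c) = F OR F = false.
(3) = T AND T AND F = false.
So Overall is not satisfied (F OR F OR F).
Exception (fee paid) — not satisfied.
Result: main false OR exception false → false.

No — denied.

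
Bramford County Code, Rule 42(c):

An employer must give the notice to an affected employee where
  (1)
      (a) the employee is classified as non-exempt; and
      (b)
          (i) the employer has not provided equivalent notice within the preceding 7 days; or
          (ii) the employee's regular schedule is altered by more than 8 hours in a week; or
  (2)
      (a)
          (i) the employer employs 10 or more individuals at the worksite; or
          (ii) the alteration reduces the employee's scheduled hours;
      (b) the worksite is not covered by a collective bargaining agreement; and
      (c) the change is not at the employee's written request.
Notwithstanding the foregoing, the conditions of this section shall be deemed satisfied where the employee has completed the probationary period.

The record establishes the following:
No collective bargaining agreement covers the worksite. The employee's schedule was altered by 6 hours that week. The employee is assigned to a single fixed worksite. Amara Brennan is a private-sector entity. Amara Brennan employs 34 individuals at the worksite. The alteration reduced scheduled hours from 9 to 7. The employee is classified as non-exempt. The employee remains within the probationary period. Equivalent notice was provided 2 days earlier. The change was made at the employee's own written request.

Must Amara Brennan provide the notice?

(a) non-exempt — holds.
(i) no recent notice — not met.
(ii) schedule shift > 8h — not satisfied.
(b): F OR F → false.
(1) = T AND F = false.
(i) ≥ 10 at site — met.
(ii) hours reduced — satisfied.
(a) = T OR T = true.
(b) no CBA — satisfied.
(c) not employee-requested — not satisfied.
So (2) is not satisfied (T AND T AND F).
Overall = F OR F = false.
Exception (past probation) — not satisfied.
Result: main false OR exception false → false.

No — not required.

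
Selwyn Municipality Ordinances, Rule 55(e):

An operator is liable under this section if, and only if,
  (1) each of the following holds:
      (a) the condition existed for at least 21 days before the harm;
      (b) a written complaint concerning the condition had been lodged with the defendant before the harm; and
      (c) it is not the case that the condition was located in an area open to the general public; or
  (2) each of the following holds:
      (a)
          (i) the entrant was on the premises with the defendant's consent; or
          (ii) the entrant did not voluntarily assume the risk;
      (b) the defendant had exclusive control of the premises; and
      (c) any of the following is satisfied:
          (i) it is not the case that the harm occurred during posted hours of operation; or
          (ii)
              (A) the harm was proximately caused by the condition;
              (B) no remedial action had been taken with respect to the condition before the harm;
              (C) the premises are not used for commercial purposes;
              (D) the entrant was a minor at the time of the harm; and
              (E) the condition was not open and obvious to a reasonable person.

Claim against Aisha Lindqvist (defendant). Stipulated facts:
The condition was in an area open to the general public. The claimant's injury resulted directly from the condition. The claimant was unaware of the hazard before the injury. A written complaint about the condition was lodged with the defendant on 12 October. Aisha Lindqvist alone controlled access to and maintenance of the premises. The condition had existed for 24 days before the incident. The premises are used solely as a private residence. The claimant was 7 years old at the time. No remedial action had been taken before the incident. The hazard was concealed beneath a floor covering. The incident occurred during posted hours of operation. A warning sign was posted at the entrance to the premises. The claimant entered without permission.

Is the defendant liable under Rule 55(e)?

Yes — liable.

(a) condition ≥21 days old — satisfied.
(b) complaint lodged — satisfied.
(c) not (public area) — not satisfied.
(1) = T AND T AND F = false.
(i) consent to enter — not satisfied.
(ii) no assumed risk — holds.
So (a) is satisfied (F OR T).
(b) exclusive control — satisfied.
(i) not (during posted hours) — not satisfied.
(A) proximate cause — met.
(B) no remedial action — holds.
(C) not (commercial use) — met.
(D) entrant a minor — met.
(E) not open/obvious — satisfied.
(ii): T AND T AND T AND T AND T → true.
(c): F OR T → true.
So (2) is satisfied (T AND T AND T).
Overall = F OR T = true.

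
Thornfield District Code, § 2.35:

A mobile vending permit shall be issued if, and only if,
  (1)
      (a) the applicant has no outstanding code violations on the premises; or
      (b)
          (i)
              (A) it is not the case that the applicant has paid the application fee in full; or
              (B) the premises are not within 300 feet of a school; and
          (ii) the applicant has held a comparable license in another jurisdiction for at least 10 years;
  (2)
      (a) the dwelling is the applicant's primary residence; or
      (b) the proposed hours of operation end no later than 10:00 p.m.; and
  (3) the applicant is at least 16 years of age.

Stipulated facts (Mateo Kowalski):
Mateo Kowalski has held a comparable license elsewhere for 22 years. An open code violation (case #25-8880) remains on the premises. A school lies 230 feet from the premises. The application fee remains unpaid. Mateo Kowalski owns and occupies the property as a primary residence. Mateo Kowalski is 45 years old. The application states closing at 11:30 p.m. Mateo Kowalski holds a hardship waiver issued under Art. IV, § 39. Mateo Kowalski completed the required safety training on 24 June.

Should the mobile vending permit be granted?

Yes — granted.

(a) no code violations — not met.
(A) not (fee paid) — satisfied.
(B) ≥300 ft from school — not satisfied.
(i): T OR F → true.
(ii) prior license ≥ 10 yr — holds.
So (b) is satisfied (T AND T).
(1) = F OR T = true.
(a) primary residence — met.
(b) closes by 10 p.m. — not satisfied.
(2): T OR F → true.
(3) age ≥ 16 — holds.
Overall: T AND T AND T → true.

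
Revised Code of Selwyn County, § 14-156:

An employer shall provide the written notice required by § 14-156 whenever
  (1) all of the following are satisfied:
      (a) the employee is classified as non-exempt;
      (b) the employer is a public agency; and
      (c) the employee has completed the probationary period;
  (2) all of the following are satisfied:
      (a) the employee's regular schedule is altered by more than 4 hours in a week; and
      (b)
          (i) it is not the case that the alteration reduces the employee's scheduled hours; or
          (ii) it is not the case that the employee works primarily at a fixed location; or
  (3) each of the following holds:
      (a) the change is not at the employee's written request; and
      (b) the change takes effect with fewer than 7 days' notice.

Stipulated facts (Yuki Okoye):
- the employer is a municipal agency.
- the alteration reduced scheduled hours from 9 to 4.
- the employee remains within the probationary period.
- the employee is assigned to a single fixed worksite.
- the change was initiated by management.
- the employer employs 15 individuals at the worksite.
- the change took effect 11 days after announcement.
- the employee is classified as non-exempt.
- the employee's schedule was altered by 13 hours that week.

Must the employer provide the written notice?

No — not required.

(a) non-exempt — met.
(b) public agency — met.
(c) past probation — fails.
(1) = T AND T AND F = false.
(a) schedule shift > 4h — holds.
(i) not (hours reduced) — fails.
(ii) not (fixed location) — not met.
So (b) is not satisfied (F OR F).
(2): T AND F → false.
(a) not employee-requested — met.
(b) < 7 days' notice — not satisfied.
(3) = T AND F = false.
So Overall is not satisfied (F OR F OR F).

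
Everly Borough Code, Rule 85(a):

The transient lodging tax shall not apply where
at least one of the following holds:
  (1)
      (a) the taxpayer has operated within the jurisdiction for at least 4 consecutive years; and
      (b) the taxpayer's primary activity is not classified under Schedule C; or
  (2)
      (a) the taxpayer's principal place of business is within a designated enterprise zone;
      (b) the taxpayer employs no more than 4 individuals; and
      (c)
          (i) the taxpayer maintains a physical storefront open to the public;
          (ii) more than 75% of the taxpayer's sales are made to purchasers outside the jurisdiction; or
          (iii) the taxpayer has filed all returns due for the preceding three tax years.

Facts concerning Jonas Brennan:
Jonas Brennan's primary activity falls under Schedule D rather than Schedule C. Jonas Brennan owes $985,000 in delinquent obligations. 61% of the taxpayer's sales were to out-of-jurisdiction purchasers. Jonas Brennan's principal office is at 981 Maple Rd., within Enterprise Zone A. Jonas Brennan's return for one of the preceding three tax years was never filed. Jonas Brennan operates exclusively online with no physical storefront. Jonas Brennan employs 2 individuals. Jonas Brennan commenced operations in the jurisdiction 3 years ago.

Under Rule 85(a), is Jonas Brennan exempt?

(a) ≥ 4 yrs in jurisdiction — fails.
(b) not (Schedule C activity) — holds.
(1) = F AND T = false.
(a) in enterprise zone — satisfied.
(b) ≤ 4 employees — holds.
(i) has storefront — fails.
(ii) >75% out-of-jur. sales — not met.
(iii) returns current — not satisfied.
(c) = F OR F OR F = false.
(2) = T AND T AND F = false.
Overall: F OR F → false.

No — not exempt.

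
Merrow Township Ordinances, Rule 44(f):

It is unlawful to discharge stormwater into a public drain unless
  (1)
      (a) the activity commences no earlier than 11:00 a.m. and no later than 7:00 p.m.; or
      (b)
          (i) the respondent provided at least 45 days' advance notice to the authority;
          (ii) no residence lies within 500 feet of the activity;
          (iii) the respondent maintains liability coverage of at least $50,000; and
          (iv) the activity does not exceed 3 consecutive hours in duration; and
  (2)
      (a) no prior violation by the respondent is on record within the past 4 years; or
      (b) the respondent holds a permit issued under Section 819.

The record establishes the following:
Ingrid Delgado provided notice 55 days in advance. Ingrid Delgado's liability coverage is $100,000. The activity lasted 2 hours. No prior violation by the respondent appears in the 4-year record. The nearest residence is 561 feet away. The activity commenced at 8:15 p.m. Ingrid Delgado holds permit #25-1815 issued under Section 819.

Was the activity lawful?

Yes — lawful.

(a) start within hours — not satisfied.
(i) ≥45 days' notice — satisfied.
(ii) no residence in 500 ft — satisfied.
(iii) coverage ≥ $50,000 — holds.
(iv) ≤ 3 hrs duration — met.
(b) = T AND T AND T AND T = true.
(1) = F OR T = true.
(a) no prior violation — met.
(b) holds permit — satisfied.
(2): T OR T → true.
Overall: T AND T → true.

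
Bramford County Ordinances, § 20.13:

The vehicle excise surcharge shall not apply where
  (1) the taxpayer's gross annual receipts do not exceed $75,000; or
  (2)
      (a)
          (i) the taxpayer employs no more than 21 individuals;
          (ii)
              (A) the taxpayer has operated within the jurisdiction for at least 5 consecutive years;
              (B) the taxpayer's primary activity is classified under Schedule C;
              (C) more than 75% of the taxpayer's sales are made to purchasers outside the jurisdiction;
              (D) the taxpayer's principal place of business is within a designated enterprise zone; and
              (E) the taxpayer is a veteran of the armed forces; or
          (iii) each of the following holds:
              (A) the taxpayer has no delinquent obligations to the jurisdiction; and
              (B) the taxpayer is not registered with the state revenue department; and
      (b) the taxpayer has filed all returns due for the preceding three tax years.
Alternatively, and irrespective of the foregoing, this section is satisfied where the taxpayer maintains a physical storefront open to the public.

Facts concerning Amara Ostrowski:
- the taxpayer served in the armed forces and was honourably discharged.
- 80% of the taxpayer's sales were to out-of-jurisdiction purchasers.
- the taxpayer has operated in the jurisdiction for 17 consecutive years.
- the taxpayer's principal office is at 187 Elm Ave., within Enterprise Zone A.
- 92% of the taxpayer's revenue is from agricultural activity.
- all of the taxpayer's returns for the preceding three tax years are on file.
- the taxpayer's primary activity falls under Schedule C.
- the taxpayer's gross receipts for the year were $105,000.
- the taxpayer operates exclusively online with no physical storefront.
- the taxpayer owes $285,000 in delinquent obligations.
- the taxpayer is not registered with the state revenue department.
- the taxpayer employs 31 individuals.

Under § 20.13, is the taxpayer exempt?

Yes — exempt.

(1) receipts ≤ $75,000 — fails.
(i) ≤ 21 employees — not met.
(A) ≥ 5 yrs in jurisdiction — met.
(B) Schedule C activity — satisfied.
(C) >75% out-of-jur. sales — satisfied.
(D) in enterprise zone — holds.
(E) veteran — met.
(ii): T AND T AND T AND T AND T → true.
(A) no delinquency — fails.
(B) not (state-registered) — met.
(iii): F AND T → false.
(a) = F OR T OR F = true.
(b) returns current — holds.
So (2) is satisfied (T AND T).
So Overall is satisfied (F OR T).
Exception (has storefront) — not satisfied.
Result: main true OR exception false → true.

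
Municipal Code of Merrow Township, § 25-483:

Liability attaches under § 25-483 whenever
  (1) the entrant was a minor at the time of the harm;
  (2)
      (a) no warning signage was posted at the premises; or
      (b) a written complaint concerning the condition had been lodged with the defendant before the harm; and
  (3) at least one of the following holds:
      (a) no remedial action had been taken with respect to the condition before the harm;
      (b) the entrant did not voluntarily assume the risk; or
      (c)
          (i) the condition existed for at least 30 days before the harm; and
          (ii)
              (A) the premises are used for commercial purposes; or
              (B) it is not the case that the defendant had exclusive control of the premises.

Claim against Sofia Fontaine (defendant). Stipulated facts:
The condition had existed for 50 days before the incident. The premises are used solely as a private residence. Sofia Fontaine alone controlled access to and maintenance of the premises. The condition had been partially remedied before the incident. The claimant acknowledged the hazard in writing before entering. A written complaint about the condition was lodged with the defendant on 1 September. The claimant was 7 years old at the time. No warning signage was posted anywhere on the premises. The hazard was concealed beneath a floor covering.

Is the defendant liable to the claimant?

(1) entrant a minor — satisfied.
(a) no signage posted — satisfied.
(b) complaint lodged — met.
(2): T OR T → true.
(a) no remedial action — not met.
(b) no assumed risk — fails.
(i) condition ≥30 days old — holds.
(A) commercial use — not met.
(B) not (exclusive control) — fails.
(ii) = F OR F = false.
(c): T AND F → false.
(3): F OR F OR F → false.
Overall = T AND T AND F = false.

No — not liable.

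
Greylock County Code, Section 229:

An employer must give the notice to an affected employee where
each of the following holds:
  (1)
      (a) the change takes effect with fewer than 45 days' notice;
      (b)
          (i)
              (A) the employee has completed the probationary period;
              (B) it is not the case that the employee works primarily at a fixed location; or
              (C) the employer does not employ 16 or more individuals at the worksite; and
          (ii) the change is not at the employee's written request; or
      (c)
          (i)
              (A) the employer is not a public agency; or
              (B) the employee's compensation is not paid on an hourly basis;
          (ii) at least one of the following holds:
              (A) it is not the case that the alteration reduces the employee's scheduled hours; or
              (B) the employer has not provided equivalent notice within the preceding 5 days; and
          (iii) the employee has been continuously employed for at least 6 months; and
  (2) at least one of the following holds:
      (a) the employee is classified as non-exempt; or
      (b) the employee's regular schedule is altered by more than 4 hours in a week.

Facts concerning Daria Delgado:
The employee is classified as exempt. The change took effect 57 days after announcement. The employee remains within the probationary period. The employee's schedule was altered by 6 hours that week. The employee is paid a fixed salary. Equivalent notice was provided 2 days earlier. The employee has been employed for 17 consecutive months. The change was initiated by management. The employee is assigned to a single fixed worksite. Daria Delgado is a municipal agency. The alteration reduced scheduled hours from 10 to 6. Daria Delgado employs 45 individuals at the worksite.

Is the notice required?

(a) < 45 days' notice — not met.
(A) past probation — fails.
(B) not (fixed location) — fails.
(C) not (≥ 16 at site) — not satisfied.
(i) = F OR F OR F = false.
(ii) not employee-requested — satisfied.
So (b) is not satisfied (F AND T).
(A) not (public agency) — not met.
(B) not (hourly-paid) — holds.
(i): F OR T → true.
(A) not (hours reduced) — not satisfied.
(B) no recent notice — not satisfied.
(ii): F OR F → false.
(iii) tenure ≥ 6 mo. — met.
So (c) is not satisfied (T AND F AND T).
(1) = F OR F OR F = false.
(a) non-exempt — not satisfied.
(b) schedule shift > 4h — holds.
(2): F OR T → true.
Overall: F AND T → false.

No — not required.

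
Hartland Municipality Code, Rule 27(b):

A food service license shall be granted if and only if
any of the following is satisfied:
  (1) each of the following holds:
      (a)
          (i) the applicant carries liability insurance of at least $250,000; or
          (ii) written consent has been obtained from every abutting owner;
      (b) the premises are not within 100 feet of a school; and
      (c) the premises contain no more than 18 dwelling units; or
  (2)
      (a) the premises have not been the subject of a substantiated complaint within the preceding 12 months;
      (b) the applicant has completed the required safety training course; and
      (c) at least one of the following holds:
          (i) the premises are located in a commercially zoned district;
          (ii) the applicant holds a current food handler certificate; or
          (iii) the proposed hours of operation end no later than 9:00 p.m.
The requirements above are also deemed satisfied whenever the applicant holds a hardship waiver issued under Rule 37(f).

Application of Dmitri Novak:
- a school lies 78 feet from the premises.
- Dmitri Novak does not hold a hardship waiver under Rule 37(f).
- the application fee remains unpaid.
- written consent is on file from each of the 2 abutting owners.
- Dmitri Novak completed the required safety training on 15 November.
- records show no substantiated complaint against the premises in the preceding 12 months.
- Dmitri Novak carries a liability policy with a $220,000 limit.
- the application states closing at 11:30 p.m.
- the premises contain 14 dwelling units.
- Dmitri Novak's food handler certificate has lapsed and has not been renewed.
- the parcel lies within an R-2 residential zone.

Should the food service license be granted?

No — denied.

(i) insurance ≥ $250,000 — not met.
(ii) all abutters consent — holds.
(a) = F OR T = true.
(b) ≥100 ft from school — not met.
(c) ≤ 18 units — met.
(1) = T AND F AND T = false.
(a) no complaint in 12 mo. — met.
(b) safety training — satisfied.
(i) commercially zoned — fails.
(ii) food handler cert. — fails.
(iii) closes by 9 p.m. — fails.
(c): F OR F OR F → false.
(2) = T AND T AND F = false.
So Overall is not satisfied (F OR F).
Exception (hardship waiver) — not satisfied.
Result: main false OR exception false → false.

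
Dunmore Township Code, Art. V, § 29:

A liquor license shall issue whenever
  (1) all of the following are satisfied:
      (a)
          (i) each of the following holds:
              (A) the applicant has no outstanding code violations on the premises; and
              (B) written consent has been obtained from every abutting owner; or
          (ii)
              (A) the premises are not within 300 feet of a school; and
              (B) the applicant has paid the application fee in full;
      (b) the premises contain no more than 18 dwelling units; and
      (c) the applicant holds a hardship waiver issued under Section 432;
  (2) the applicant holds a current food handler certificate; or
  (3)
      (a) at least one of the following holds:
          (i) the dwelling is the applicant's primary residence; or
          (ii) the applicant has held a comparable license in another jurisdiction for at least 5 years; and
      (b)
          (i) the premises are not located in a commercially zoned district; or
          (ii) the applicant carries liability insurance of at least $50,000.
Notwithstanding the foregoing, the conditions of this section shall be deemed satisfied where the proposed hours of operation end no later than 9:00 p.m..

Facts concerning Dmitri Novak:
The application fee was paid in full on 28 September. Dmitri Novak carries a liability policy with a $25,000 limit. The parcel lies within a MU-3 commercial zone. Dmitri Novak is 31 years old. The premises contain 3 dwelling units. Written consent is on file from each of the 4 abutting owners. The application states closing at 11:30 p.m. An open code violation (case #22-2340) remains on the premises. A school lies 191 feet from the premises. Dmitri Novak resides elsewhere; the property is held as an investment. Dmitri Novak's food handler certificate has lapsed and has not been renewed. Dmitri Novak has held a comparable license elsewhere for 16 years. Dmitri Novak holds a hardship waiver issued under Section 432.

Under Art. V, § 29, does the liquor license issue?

No — denied.

(A) no code violations — not satisfied.
(B) all abutters consent — satisfied.
(i): F AND T → false.
(A) ≥300 ft from school — not satisfied.
(B) fee paid — holds.
(ii) = F AND T = false.
(a) = F OR F = false.
(b) ≤ 18 units — met.
(c) hardship waiver — holds.
So (1) is not satisfied (F AND T AND T).
(2) food handler cert. — not met.
(i) primary residence — not satisfied.
(ii) prior license ≥ 5 yr — holds.
(a): F OR T → true.
(i) not (commercially zoned) — not met.
(ii) insurance ≥ $50,000 — not satisfied.
(b): F OR F → false.
So (3) is not satisfied (T AND F).
Overall = F OR F OR F = false.
Exception (closes by 9 p.m.) — not satisfied.
Result: main false OR exception false → false.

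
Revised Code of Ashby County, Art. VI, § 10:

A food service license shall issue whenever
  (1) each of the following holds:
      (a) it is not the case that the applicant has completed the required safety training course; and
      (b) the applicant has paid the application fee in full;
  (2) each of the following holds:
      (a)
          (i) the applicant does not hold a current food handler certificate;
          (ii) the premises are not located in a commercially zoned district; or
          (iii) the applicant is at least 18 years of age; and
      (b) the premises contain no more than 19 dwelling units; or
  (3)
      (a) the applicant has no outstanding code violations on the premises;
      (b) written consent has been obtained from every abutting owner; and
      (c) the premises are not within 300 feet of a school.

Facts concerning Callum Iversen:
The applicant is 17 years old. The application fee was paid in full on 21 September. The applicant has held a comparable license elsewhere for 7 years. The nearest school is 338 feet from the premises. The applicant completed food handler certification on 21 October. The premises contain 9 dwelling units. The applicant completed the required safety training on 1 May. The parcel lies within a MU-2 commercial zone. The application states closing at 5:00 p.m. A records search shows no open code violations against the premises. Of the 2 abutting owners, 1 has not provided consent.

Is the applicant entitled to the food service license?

(a) not (safety training) — not satisfied.
(b) fee paid — met.
(1) = F AND T = false.
(i) not (food handler cert.) — fails.
(ii) not (commercially zoned) — not satisfied.
(iii) age ≥ 18 — not satisfied.
(a) = F OR F OR F = false.
(b) ≤ 19 units — met.
So (2) is not satisfied (F AND T).
(a) no code violations — met.
(b) all abutters consent — not satisfied.
(c) ≥300 ft from school — satisfied.
(3) = T AND F AND T = false.
Overall: F OR F OR F → false.

No — denied.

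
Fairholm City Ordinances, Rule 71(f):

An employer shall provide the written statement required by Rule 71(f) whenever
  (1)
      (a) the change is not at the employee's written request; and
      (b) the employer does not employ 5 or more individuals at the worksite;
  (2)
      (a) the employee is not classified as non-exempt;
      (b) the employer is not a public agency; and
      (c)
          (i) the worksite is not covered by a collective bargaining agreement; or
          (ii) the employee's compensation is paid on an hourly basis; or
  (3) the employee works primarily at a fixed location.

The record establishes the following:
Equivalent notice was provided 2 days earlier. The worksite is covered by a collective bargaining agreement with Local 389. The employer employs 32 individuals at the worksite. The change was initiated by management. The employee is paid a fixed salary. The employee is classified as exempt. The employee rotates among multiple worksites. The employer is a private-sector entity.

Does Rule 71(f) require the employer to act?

No — not required.

(a) not employee-requested — holds.
(b) not (≥ 5 at site) — not satisfied.
So (1) is not satisfied (T AND F).
(a) not (non-exempt) — satisfied.
(b) not (public agency) — met.
(i) no CBA — not satisfied.
(ii) hourly-paid — not met.
(c): F OR F → false.
So (2) is not satisfied (T AND T AND F).
(3) fixed location — not satisfied.
Overall: F OR F OR F → false.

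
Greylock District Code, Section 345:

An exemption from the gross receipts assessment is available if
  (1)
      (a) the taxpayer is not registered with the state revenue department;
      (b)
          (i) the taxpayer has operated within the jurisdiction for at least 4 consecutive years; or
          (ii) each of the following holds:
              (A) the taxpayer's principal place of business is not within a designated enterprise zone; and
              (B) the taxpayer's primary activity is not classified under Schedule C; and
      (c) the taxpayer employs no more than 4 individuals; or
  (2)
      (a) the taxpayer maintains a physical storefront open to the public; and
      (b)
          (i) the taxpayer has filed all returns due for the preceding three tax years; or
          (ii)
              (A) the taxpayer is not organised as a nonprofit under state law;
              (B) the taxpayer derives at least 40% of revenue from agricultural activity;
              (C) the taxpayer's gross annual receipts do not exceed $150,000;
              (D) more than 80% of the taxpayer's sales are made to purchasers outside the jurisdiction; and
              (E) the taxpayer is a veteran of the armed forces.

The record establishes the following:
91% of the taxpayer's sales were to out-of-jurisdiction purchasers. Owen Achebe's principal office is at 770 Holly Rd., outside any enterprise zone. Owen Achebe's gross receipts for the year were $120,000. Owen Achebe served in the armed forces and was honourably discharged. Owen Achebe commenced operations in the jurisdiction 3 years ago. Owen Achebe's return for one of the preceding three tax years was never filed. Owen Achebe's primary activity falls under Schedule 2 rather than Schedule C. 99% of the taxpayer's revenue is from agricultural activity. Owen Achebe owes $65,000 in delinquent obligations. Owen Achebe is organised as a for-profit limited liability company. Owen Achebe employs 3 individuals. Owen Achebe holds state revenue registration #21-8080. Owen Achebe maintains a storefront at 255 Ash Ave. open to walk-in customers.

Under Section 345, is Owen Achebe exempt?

(a) not (state-registered) — not satisfied.
(i) ≥ 4 yrs in jurisdiction — not satisfied.
(A) not (in enterprise zone) — met.
(B) not (Schedule C activity) — holds.
So (ii) is satisfied (T AND T).
So (b) is satisfied (F OR T).
(c) ≤ 4 employees — holds.
So (1) is not satisfied (F AND T AND T).
(a) has storefront — satisfied.
(i) returns current — fails.
(A) not (nonprofit) — met.
(B) ≥40% agricultural — holds.
(C) receipts ≤ $150,000 — holds.
(D) >80% out-of-jur. sales — met.
(E) veteran — met.
So (ii) is satisfied (T AND T AND T AND T AND T).
So (b) is satisfied (F OR T).
(2): T AND T → true.
Overall = F OR T = true.

Yes — exempt.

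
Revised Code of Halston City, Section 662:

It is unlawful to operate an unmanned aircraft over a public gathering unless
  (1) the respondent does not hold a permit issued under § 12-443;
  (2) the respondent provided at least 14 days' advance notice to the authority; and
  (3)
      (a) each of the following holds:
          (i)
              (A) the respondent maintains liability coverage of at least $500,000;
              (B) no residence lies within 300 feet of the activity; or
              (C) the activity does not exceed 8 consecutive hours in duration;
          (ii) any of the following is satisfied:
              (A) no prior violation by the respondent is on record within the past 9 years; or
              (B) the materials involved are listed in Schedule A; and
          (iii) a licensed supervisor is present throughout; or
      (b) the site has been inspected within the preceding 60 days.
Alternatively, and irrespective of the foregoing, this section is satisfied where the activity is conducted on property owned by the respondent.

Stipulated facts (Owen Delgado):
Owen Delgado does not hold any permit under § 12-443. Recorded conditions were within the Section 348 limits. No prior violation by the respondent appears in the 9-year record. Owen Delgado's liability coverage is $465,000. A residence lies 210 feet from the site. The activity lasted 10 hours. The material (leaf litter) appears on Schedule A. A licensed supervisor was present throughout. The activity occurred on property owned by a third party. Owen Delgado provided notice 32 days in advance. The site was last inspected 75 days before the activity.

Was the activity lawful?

(1) not (holds permit) — holds.
(2) ≥14 days' notice — satisfied.
(A) coverage ≥ $500,000 — fails.
(B) no residence in 300 ft — not satisfied.
(C) ≤ 8 hrs duration — not met.
So (i) is not satisfied (F OR F OR F).
(A) no prior violation — holds.
(B) Schedule A material — met.
(ii): T OR T → true.
(iii) supervisor present — satisfied.
(a): F AND T AND T → false.
(b) site inspected — fails.
(3) = F OR F = false.
Overall = T AND T AND F = false.
Exception (own property) — not satisfied.
Result: main false OR exception false → false.

No — unlawful.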